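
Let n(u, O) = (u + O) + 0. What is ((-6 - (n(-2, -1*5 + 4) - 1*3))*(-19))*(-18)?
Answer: 0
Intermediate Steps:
n(u, O) = O + u (n(u, O) = (O + u) + 0 = O + u)
((-6 - (n(-2, -1*5 + 4) - 1*3))*(-19))*(-18) = ((-6 - (((-1*5 + 4) - 2) - 1*3))*(-19))*(-18) = ((-6 - (((-5 + 4) - 2) - 3))*(-19))*(-18) = ((-6 - ((-1 - 2) - 3))*(-19))*(-18) = ((-6 - (-3 - 3))*(-19))*(-18) = ((-6 - 1*(-6))*(-19))*(-18) = ((-6 + 6)*(-19))*(-18) = (0*(-19))*(-18) = 0*(-18) = 0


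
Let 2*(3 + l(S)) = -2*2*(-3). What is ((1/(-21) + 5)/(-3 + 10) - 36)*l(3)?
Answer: -5188/49 ≈ -105.88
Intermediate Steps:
l(S) = 3 (l(S) = -3 + (-2*2*(-3))/2 = -3 + (-4*(-3))/2 = -3 + (1/2)*12 = -3 + 6 = 3)
((1/(-21) + 5)/(-3 + 10) - 36)*l(3) = ((1/(-21) + 5)/(-3 + 10) - 36)*3 = ((-1/21 + 5)/7 - 36)*3 = ((104/21)*(1/7) - 36)*3 = (104/147 - 36)*3 = -5188/147*3 = -5188/49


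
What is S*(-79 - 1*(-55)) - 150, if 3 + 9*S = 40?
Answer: -746/3 ≈ -248.67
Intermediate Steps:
S = 37/9 (S = -⅓ + (⅑)*40 = -⅓ + 40/9 = 37/9 ≈ 4.1111)
S*(-79 - 1*(-55)) - 150 = 37*(-79 - 1*(-55))/9 - 150 = 37*(-79 + 55)/9 - 150 = (37/9)*(-24) - 150 = -296/3 - 150 = -746/3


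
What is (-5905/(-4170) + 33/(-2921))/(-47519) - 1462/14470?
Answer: -84646563017411/837535907936010 ≈ -0.10107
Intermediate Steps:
(-5905/(-4170) + 33/(-2921))/(-47519) - 1462/14470 = (-5905*(-1/4170) + 33*(-1/2921))*(-1/47519) - 1462*1/14470 = (1181/834 - 33/2921)*(-1/47519) - 731/7235 = (3422179/2436114)*(-1/47519) - 731/7235 = -3422179/115761701166 - 731/7235 = -84646563017411/837535907936010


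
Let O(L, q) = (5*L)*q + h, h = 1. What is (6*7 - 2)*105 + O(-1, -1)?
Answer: 4206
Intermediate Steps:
O(L, q) = 1 + 5*L*q (O(L, q) = (5*L)*q + 1 = 5*L*q + 1 = 1 + 5*L*q)
(6*7 - 2)*105 + O(-1, -1) = (6*7 - 2)*105 + (1 + 5*(-1)*(-1)) = (42 - 2)*105 + (1 + 5) = 40*105 + 6 = 4200 + 6 = 4206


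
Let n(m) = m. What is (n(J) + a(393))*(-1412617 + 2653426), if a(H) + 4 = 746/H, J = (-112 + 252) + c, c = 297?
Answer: 70690956745/131 ≈ 5.3963e+8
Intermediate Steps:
J = 437 (J = (-112 + 252) + 297 = 140 + 297 = 437)
a(H) = -4 + 746/H
(n(J) + a(393))*(-1412617 + 2653426) = (437 + (-4 + 746/393))*(-1412617 + 2653426) = (437 + (-4 + 746*(1/393)))*1240809 = (437 + (-4 + 746/393))*1240809 = (437 - 826/393)*1240809 = (170915/393)*1240809 = 70690956745/131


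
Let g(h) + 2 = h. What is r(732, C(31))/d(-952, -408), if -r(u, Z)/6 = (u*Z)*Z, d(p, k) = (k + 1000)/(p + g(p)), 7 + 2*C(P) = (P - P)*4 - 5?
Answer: 18835092/37 ≈ 5.0906e+5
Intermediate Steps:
g(h) = -2 + h
C(P) = -6 (C(P) = -7/2 + ((P - P)*4 - 5)/2 = -7/2 + (0*4 - 5)/2 = -7/2 + (0 - 5)/2 = -7/2 + (1/2)*(-5) = -7/2 - 5/2 = -6)
d(p, k) = (1000 + k)/(-2 + 2*p) (d(p, k) = (k + 1000)/(p + (-2 + p)) = (1000 + k)/(-2 + 2*p))
r(u, Z) = -6*u*Z**2 (r(u, Z) = -6*u*Z*Z = -6*Z*u*Z = -6*u*Z**2)
r(732, C(31))/d(-952, -408) = (-6*732*(-6)**2)/(((1000 - 408)/(2*(-1 - 952)))) = (-6*732*36)/(((1/2)*592/(-953))) = -158112/((1/2)*(-1/953)*592) = -158112/(-296/953) = -158112*(-953/296) = 18835092/37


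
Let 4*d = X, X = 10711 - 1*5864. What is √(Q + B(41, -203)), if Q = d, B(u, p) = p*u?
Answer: I*√28445/2 ≈ 84.328*I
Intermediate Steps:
X = 4847 (X = 10711 - 5864 = 4847)
d = 4847/4 (d = (¼)*4847 = 4847/4 ≈ 1211.8)
Q = 4847/4 ≈ 1211.8
√(Q + B(41, -203)) = √(4847/4 - 203*41) = √(4847/4 - 8323) = √(-28445/4) = I*√28445/2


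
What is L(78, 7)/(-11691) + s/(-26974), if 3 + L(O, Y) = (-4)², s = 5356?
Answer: -31483829/157676517 ≈ -0.19967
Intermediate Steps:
L(O, Y) = 13 (L(O, Y) = -3 + (-4)² = -3 + 16 = 13)
L(78, 7)/(-11691) + s/(-26974) = 13/(-11691) + 5356/(-26974) = 13*(-1/11691) + 5356*(-1/26974) = -13/11691 - 2678/13487 = -31483829/157676517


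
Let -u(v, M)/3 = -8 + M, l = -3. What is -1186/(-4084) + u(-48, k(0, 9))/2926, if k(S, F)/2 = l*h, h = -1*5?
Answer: 72743/271586 ≈ 0.26785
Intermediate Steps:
h = -5
k(S, F) = 30 (k(S, F) = 2*(-3*(-5)) = 2*15 = 30)
u(v, M) = 24 - 3*M (u(v, M) = -3*(-8 + M) = 24 - 3*M)
-1186/(-4084) + u(-48, k(0, 9))/2926 = -1186/(-4084) + (24 - 3*30)/2926 = -1186*(-1/4084) + (24 - 90)*(1/2926) = 593/2042 - 66*1/2926 = 593/2042 - 3/133 = 72743/271586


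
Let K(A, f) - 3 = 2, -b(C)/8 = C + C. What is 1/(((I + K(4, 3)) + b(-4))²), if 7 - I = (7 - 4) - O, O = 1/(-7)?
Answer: 49/260100 ≈ 0.00018839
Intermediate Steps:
b(C) = -16*C (b(C) = -8*(C + C) = -16*C)
O = -⅐ ≈ -0.14286
K(A, f) = 5 (K(A, f) = 3 + 2 = 5)
I = 27/7 (I = 7 - ((7 - 4) - 1*(-⅐)) = 7 - (3 + ⅐) = 7 - 1*22/7 = 7 - 22/7 = 27/7 ≈ 3.8571)
1/(((I + K(4, 3)) + b(-4))²) = 1/(((27/7 + 5) - 16*(-4))²) = 1/((62/7 + 64)²) = 1/((510/7)²) = 1/(260100/49) = 49/260100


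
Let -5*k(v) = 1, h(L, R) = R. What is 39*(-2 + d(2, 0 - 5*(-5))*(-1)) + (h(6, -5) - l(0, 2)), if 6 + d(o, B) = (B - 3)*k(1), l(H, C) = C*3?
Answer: 1583/5 ≈ 316.60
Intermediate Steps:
l(H, C) = 3*C
k(v) = -⅕ (k(v) = -⅕*1 = -⅕)
d(o, B) = -27/5 - B/5 (d(o, B) = -6 + (B - 3)*(-⅕) = -6 + (-3 + B)*(-⅕) = -6 + (⅗ - B/5) = -27/5 - B/5)
39*(-2 + d(2, 0 - 5*(-5))*(-1)) + (h(6, -5) - l(0, 2)) = 39*(-2 + (-27/5 - (0 - 5*(-5))/5)*(-1)) + (-5 - 3*2) = 39*(-2 + (-27/5 - (0 + 25)/5)*(-1)) + (-5 - 1*6) = 39*(-2 + (-27/5 - ⅕*25)*(-1)) + (-5 - 6) = 39*(-2 + (-27/5 - 5)*(-1)) - 11 = 39*(-2 - 52/5*(-1)) - 11 = 39*(-2 + 52/5) - 11 = 39*(42/5) - 11 = 1638/5 - 11 = 1583/5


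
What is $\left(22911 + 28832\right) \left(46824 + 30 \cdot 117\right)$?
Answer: $2604432162$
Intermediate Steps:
$\left(22911 + 28832\right) \left(46824 + 30 \cdot 117\right) = 51743 \left(46824 + 3510\right) = 51743 \cdot 50334 = 2604432162$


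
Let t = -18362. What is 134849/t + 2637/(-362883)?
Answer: -16327610087/2221085882 ≈ -7.3512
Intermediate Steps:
134849/t + 2637/(-362883) = 134849/(-18362) + 2637/(-362883) = 134849*(-1/18362) + 2637*(-1/362883) = -134849/18362 - 879/120961 = -16327610087/2221085882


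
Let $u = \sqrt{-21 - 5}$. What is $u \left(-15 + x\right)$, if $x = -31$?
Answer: $- 46 i \sqrt{26} \approx - 234.55 i$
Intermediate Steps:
$u = i \sqrt{26}$ ($u = \sqrt{-26} = i \sqrt{26} \approx 5.099 i$)
$u \left(-15 + x\right) = i \sqrt{26} \left(-15 - 31\right) = i \sqrt{26} \left(-46\right) = - 46 i \sqrt{26}$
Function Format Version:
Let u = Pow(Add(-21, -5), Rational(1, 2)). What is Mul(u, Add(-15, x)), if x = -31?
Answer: Mul(-46, I, Pow(26, Rational(1, 2))) ≈ Mul(-234.55, I)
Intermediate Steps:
u = Mul(I, Pow(26, Rational(1, 2))) (u = Pow(-26, Rational(1, 2)) = Mul(I, Pow(26, Rational(1, 2))) ≈ Mul(5.0990, I))
Mul(u, Add(-15, x)) = Mul(Mul(I, Pow(26, Rational(1, 2))), Add(-15, -31)) = Mul(Mul(I, Pow(26, Rational(1, 2))), -46) = Mul(-46, I, Pow(26, Rational(1, 2)))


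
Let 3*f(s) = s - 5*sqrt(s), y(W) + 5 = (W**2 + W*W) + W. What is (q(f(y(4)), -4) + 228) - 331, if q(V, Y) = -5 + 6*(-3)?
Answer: -126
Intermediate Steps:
y(W) = -5 + W + 2*W**2 (y(W) = -5 + ((W**2 + W*W) + W) = -5 + ((W**2 + W**2) + W) = -5 + (2*W**2 + W) = -5 + (W + 2*W**2) = -5 + W + 2*W**2)
f(s) = -5*sqrt(s)/3 + s/3 (f(s) = (s - 5*sqrt(s))/3 = -5*sqrt(s)/3 + s/3)
q(V, Y) = -23 (q(V, Y) = -5 - 18 = -23)
(q(f(y(4)), -4) + 228) - 331 = (-23 + 228) - 331 = 205 - 331 = -126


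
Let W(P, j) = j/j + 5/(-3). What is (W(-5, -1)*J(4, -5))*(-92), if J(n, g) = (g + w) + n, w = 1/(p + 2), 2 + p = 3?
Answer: -368/9 ≈ -40.889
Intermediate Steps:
p = 1 (p = -2 + 3 = 1)
w = ⅓ (w = 1/(1 + 2) = 1/3 = ⅓ ≈ 0.33333)
W(P, j) = -⅔ (W(P, j) = 1 + 5*(-⅓) = 1 - 5/3 = -⅔)
J(n, g) = ⅓ + g + n (J(n, g) = (g + ⅓) + n = (⅓ + g) + n = ⅓ + g + n)
(W(-5, -1)*J(4, -5))*(-92) = -2*(⅓ - 5 + 4)/3*(-92) = -⅔*(-⅔)*(-92) = (4/9)*(-92) = -368/9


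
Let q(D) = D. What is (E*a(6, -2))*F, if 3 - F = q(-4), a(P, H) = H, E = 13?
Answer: -182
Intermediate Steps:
F = 7 (F = 3 - 1*(-4) = 3 + 4 = 7)
(E*a(6, -2))*F = (13*(-2))*7 = -26*7 = -182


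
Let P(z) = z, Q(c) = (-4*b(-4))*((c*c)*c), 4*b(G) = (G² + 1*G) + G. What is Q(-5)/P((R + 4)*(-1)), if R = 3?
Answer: -1000/7 ≈ -142.86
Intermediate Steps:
b(G) = G/2 + G²/4 (b(G) = ((G² + 1*G) + G)/4 = ((G² + G) + G)/4 = ((G + G²) + G)/4 = (G² + 2*G)/4 = G/2 + G²/4)
Q(c) = -8*c³ (Q(c) = (-(-4)*(2 - 4))*((c*c)*c) = (-(-4)*(-2))*(c²*c) = (-4*2)*c³ = -8*c³)
Q(-5)/P((R + 4)*(-1)) = (-8*(-5)³)/(((3 + 4)*(-1))) = (-8*(-125))/((7*(-1))) = 1000/(-7) = 1000*(-⅐) = -1000/7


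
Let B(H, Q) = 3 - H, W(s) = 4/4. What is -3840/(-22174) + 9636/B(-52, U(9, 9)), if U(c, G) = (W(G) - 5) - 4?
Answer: 9721812/55435 ≈ 175.37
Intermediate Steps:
W(s) = 1 (W(s) = 4*(1/4) = 1)
U(c, G) = -8 (U(c, G) = (1 - 5) - 4 = -4 - 4 = -8)
-3840/(-22174) + 9636/B(-52, U(9, 9)) = -3840/(-22174) + 9636/(3 - 1*(-52)) = -3840*(-1/22174) + 9636/(3 + 52) = 1920/11087 + 9636/55 = 1920/11087 + 9636*(1/55) = 1920/11087 + 876/5 = 9721812/55435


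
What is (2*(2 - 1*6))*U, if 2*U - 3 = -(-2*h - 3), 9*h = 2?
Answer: -232/9 ≈ -25.778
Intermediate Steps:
h = 2/9 (h = (1/9)*2 = 2/9 ≈ 0.22222)
U = 29/9 (U = 3/2 + (-(-2*2/9 - 3))/2 = 3/2 + (-(-4/9 - 3))/2 = 3/2 + (-1*(-31/9))/2 = 3/2 + (1/2)*(31/9) = 3/2 + 31/18 = 29/9 ≈ 3.2222)
(2*(2 - 1*6))*U = (2*(2 - 1*6))*(29/9) = (2*(2 - 6))*(29/9) = (2*(-4))*(29/9) = -8*29/9 = -232/9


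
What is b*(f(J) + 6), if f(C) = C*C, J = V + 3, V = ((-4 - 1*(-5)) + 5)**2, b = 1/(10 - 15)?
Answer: -1527/5 ≈ -305.40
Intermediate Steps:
b = -1/5 (b = 1/(-5) = -1/5 ≈ -0.20000)
V = 36 (V = ((-4 + 5) + 5)**2 = (1 + 5)**2 = 6**2 = 36)
J = 39 (J = 36 + 3 = 39)
f(C) = C**2
b*(f(J) + 6) = -(39**2 + 6)/5 = -(1521 + 6)/5 = -1/5*1527 = -1527/5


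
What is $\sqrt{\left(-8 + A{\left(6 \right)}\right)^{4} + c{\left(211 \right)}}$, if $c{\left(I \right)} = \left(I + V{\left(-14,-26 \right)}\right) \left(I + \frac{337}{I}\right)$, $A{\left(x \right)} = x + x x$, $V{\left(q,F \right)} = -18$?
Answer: $\frac{3 \sqrt{6813529710}}{211} \approx 1173.6$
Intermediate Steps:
$A{\left(x \right)} = x + x^{2}$
$c{\left(I \right)} = \left(-18 + I\right) \left(I + \frac{337}{I}\right)$ ($c{\left(I \right)} = \left(I - 18\right) \left(I + \frac{337}{I}\right) = \left(-18 + I\right) \left(I + \frac{337}{I}\right)$)
$\sqrt{\left(-8 + A{\left(6 \right)}\right)^{4} + c{\left(211 \right)}} = \sqrt{\left(-8 + 6 \left(1 + 6\right)\right)^{4} + \left(337 + 211^{2} - \frac{6066}{211} - 3798\right)} = \sqrt{\left(-8 + 6 \cdot 7\right)^{4} + \left(337 + 44521 - \frac{6066}{211} - 3798\right)} = \sqrt{\left(-8 + 42\right)^{4} + \left(337 + 44521 - \frac{6066}{211} - 3798\right)} = \sqrt{34^{4} + \frac{8657594}{211}} = \sqrt{1336336 + \frac{8657594}{211}} = \sqrt{\frac{290624490}{211}} = \frac{3 \sqrt{6813529710}}{211}$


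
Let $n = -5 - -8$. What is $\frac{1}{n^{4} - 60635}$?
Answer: $- \frac{1}{60554} \approx -1.6514 \cdot 10^{-5}$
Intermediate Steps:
$n = 3$ ($n = -5 + 8 = 3$)
$\frac{1}{n^{4} - 60635} = \frac{1}{3^{4} - 60635} = \frac{1}{81 - 60635} = \frac{1}{-60554} = - \frac{1}{60554}$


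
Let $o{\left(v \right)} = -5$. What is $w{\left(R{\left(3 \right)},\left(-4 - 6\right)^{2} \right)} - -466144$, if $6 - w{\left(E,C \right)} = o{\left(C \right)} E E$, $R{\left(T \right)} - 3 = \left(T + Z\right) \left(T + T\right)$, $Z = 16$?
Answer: $534595$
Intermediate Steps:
$R{\left(T \right)} = 3 + 2 T \left(16 + T\right)$ ($R{\left(T \right)} = 3 + \left(T + 16\right) \left(T + T\right) = 3 + \left(16 + T\right) 2 T = 3 + 2 T \left(16 + T\right)$)
$w{\left(E,C \right)} = 6 + 5 E^{2}$ ($w{\left(E,C \right)} = 6 - - 5 E E = 6 - - 5 E^{2} = 6 + 5 E^{2}$)
$w{\left(R{\left(3 \right)},\left(-4 - 6\right)^{2} \right)} - -466144 = \left(6 + 5 \left(3 + 2 \cdot 3^{2} + 32 \cdot 3\right)^{2}\right) - -466144 = \left(6 + 5 \left(3 + 2 \cdot 9 + 96\right)^{2}\right) + 466144 = \left(6 + 5 \left(3 + 18 + 96\right)^{2}\right) + 466144 = \left(6 + 5 \cdot 117^{2}\right) + 466144 = \left(6 + 5 \cdot 13689\right) + 466144 = \left(6 + 68445\right) + 466144 = 68451 + 466144 = 534595$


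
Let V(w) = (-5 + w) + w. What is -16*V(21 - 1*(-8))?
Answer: -848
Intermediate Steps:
V(w) = -5 + 2*w
-16*V(21 - 1*(-8)) = -16*(-5 + 2*(21 - 1*(-8))) = -16*(-5 + 2*(21 + 8)) = -16*(-5 + 2*29) = -16*(-5 + 58) = -16*53 = -848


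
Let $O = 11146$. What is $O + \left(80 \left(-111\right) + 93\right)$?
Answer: $2359$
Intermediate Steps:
$O + \left(80 \left(-111\right) + 93\right) = 11146 + \left(80 \left(-111\right) + 93\right) = 11146 + \left(-8880 + 93\right) = 11146 - 8787 = 2359$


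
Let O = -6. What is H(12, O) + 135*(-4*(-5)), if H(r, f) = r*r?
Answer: 2844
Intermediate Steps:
H(r, f) = r**2
H(12, O) + 135*(-4*(-5)) = 12**2 + 135*(-4*(-5)) = 144 + 135*20 = 144 + 2700 = 2844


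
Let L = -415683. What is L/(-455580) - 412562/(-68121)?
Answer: 24030193067/3448285020 ≈ 6.9687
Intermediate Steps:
L/(-455580) - 412562/(-68121) = -415683/(-455580) - 412562/(-68121) = -415683*(-1/455580) - 412562*(-1/68121) = 46187/50620 + 412562/68121 = 24030193067/3448285020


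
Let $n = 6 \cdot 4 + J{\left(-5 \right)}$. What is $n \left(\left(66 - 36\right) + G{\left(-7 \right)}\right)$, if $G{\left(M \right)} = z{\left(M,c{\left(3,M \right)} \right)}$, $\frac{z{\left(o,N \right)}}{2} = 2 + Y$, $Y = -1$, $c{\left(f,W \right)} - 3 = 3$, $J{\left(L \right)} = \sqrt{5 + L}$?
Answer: $768$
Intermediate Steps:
$c{\left(f,W \right)} = 6$ ($c{\left(f,W \right)} = 3 + 3 = 6$)
$n = 24$ ($n = 6 \cdot 4 + \sqrt{5 - 5} = 24 + \sqrt{0} = 24 + 0 = 24$)
$z{\left(o,N \right)} = 2$ ($z{\left(o,N \right)} = 2 \left(2 - 1\right) = 2 \cdot 1 = 2$)
$G{\left(M \right)} = 2$
$n \left(\left(66 - 36\right) + G{\left(-7 \right)}\right) = 24 \left(\left(66 - 36\right) + 2\right) = 24 \left(30 + 2\right) = 24 \cdot 32 = 768$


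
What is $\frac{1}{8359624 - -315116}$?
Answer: $\frac{1}{8674740} \approx 1.1528 \cdot 10^{-7}$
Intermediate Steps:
$\frac{1}{8359624 - -315116} = \frac{1}{8359624 + \left(316365 - 1249\right)} = \frac{1}{8359624 + 315116} = \frac{1}{8674740}$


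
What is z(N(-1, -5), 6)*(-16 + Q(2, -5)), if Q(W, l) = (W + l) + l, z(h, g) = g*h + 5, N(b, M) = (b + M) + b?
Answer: 888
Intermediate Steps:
N(b, M) = M + 2*b (N(b, M) = (M + b) + b = M + 2*b)
z(h, g) = 5 + g*h
Q(W, l) = W + 2*l
z(N(-1, -5), 6)*(-16 + Q(2, -5)) = (5 + 6*(-5 + 2*(-1)))*(-16 + (2 + 2*(-5))) = (5 + 6*(-5 - 2))*(-16 + (2 - 10)) = (5 + 6*(-7))*(-16 - 8) = (5 - 42)*(-24) = -37*(-24) = 888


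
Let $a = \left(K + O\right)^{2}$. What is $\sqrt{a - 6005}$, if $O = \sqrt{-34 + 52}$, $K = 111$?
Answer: $\sqrt{6334 + 666 \sqrt{2}} \approx 85.299$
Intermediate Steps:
$O = 3 \sqrt{2}$ ($O = \sqrt{18} = 3 \sqrt{2} \approx 4.2426$)
$a = \left(111 + 3 \sqrt{2}\right)^{2} \approx 13281.0$
$\sqrt{a - 6005} = \sqrt{\left(12339 + 666 \sqrt{2}\right) - 6005} = \sqrt{6334 + 666 \sqrt{2}}$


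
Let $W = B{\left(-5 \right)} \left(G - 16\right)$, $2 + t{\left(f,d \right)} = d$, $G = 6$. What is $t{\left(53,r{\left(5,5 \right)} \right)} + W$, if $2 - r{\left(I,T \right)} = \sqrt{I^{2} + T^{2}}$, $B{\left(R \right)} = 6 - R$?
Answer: $-110 - 5 \sqrt{2} \approx -117.07$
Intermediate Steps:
$r{\left(I,T \right)} = 2 - \sqrt{I^{2} + T^{2}}$
$t{\left(f,d \right)} = -2 + d$
$W = -110$ ($W = \left(6 - -5\right) \left(6 - 16\right) = \left(6 + 5\right) \left(-10\right) = 11 \left(-10\right) = -110$)
$t{\left(53,r{\left(5,5 \right)} \right)} + W = \left(-2 + \left(2 - \sqrt{5^{2} + 5^{2}}\right)\right) - 110 = \left(-2 + \left(2 - \sqrt{25 + 25}\right)\right) - 110 = \left(-2 + \left(2 - \sqrt{50}\right)\right) - 110 = \left(-2 + \left(2 - 5 \sqrt{2}\right)\right) - 110 = - 5 \sqrt{2} - 110 = -110 - 5 \sqrt{2}$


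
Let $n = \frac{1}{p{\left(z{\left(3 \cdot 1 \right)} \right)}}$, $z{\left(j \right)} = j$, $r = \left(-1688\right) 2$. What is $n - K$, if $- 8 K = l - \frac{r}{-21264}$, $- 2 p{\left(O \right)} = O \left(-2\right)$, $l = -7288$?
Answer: $- \frac{3227473}{3544} \approx -910.69$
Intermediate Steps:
$r = -3376$
$p{\left(O \right)} = O$ ($p{\left(O \right)} = - \frac{O \left(-2\right)}{2} = - \frac{\left(-2\right) O}{2} = O$)
$K = \frac{9685963}{10632}$ ($K = - \frac{-7288 - - \frac{3376}{-21264}}{8} = - \frac{-7288 - \left(-3376\right) \left(- \frac{1}{21264}\right)}{8} = - \frac{-7288 - \frac{211}{1329}}{8} = \left(- \frac{1}{8}\right) \left(- \frac{9685963}{1329}\right) = \frac{9685963}{10632} \approx 911.02$)
$n = \frac{1}{3}$ ($n = \frac{1}{3 \cdot 1} = \frac{1}{3} \approx 0.33333$)
$n - K = \frac{1}{3} - \frac{9685963}{10632} = - \frac{3227473}{3544}$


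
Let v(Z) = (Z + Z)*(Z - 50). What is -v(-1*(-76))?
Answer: -3952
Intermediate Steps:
v(Z) = 2*Z*(-50 + Z) (v(Z) = (2*Z)*(-50 + Z) = 2*Z*(-50 + Z))
-v(-1*(-76)) = -2*(-1*(-76))*(-50 - 1*(-76)) = -2*76*(-50 + 76) = -2*76*26 = -1*3952 = -3952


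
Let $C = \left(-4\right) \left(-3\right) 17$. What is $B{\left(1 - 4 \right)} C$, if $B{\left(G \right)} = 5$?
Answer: $1020$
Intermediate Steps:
$C = 204$ ($C = 12 \cdot 17 = 204$)
$B{\left(1 - 4 \right)} C = 5 \cdot 204 = 1020$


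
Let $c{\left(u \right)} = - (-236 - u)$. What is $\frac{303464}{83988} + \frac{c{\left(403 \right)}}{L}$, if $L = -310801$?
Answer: $\frac{23565811583}{6525888597} \approx 3.6111$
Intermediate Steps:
$c{\left(u \right)} = 236 + u$
$\frac{303464}{83988} + \frac{c{\left(403 \right)}}{L} = \frac{303464}{83988} + \frac{236 + 403}{-310801} = 303464 \cdot \frac{1}{83988} + 639 \left(- \frac{1}{310801}\right) = \frac{75866}{20997} - \frac{639}{310801} = \frac{23565811583}{6525888597}$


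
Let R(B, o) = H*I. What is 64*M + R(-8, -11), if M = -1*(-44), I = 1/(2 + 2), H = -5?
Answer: 11259/4 ≈ 2814.8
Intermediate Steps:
I = ¼ (I = 1/4 = ¼ ≈ 0.25000)
M = 44
R(B, o) = -5/4 (R(B, o) = -5*¼ = -5/4)
64*M + R(-8, -11) = 64*44 - 5/4 = 2816 - 5/4 = 11259/4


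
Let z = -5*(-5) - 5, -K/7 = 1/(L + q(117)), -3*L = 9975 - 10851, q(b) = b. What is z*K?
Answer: -140/409 ≈ -0.34230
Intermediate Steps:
L = 292 (L = -(9975 - 10851)/3 = -1/3*(-876) = 292)
K = -7/409 (K = -7/(292 + 117) = -7/409 ≈ -0.017115)
z = 20 (z = 25 - 5 = 20)
z*K = 20*(-7/409) = -140/409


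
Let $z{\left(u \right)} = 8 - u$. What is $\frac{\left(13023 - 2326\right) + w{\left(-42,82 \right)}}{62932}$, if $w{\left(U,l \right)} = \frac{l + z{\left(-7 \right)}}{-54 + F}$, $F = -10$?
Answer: $\frac{684511}{4027648} \approx 0.16995$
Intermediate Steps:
$w{\left(U,l \right)} = - \frac{15}{64} - \frac{l}{64}$ ($w{\left(U,l \right)} = \frac{l + \left(8 - -7\right)}{-54 - 10} = \frac{l + \left(8 + 7\right)}{-64} = \left(l + 15\right) \left(- \frac{1}{64}\right) = \left(15 + l\right) \left(- \frac{1}{64}\right) = - \frac{15}{64} - \frac{l}{64}$)
$\frac{\left(13023 - 2326\right) + w{\left(-42,82 \right)}}{62932} = \frac{\left(13023 - 2326\right) - \frac{97}{64}}{62932} = \left(10697 - \frac{97}{64}\right) \frac{1}{62932} = \frac{684511}{64} \cdot \frac{1}{62932} = \frac{684511}{4027648}$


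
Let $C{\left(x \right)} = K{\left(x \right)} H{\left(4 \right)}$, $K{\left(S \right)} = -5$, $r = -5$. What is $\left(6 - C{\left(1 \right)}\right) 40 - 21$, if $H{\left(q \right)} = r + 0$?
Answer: $-781$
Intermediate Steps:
$H{\left(q \right)} = -5$ ($H{\left(q \right)} = -5 + 0 = -5$)
$C{\left(x \right)} = 25$ ($C{\left(x \right)} = \left(-5\right) \left(-5\right) = 25$)
$\left(6 - C{\left(1 \right)}\right) 40 - 21 = \left(6 - 25\right) 40 - 21 = \left(-19\right) 40 - 21 = -760 - 21 = -781$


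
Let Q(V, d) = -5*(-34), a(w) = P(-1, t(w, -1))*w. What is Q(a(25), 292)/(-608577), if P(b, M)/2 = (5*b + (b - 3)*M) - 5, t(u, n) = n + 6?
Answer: -170/608577 ≈ -0.00027934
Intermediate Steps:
t(u, n) = 6 + n
P(b, M) = -10 + 10*b + 2*M*(-3 + b) (P(b, M) = 2*((5*b + (b - 3)*M) - 5) = 2*((5*b + (-3 + b)*M) - 5) = 2*((5*b + M*(-3 + b)) - 5) = 2*(-5 + 5*b + M*(-3 + b)) = -10 + 10*b + 2*M*(-3 + b))
a(w) = -60*w (a(w) = (-10 - 6*(6 - 1) + 10*(-1) + 2*(6 - 1)*(-1))*w = (-10 - 6*5 - 10 + 2*5*(-1))*w = (-10 - 30 - 10 - 10)*w = -60*w)
Q(V, d) = 170
Q(a(25), 292)/(-608577) = 170/(-608577) = 170*(-1/608577) = -170/608577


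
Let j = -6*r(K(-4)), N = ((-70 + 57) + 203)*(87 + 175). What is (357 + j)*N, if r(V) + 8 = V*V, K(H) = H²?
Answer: -56301180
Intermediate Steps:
N = 49780 (N = (-13 + 203)*262 = 190*262 = 49780)
r(V) = -8 + V² (r(V) = -8 + V*V = -8 + V²)
j = -1488 (j = -6*(-8 + ((-4)²)²) = -6*(-8 + 16²) = -6*(-8 + 256) = -6*248 = -1488)
(357 + j)*N = (357 - 1488)*49780 = -1131*49780 = -56301180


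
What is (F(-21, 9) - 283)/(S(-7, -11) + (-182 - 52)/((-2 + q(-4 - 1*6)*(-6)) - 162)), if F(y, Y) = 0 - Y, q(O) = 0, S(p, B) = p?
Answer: 23944/457 ≈ 52.394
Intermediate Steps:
F(y, Y) = -Y
(F(-21, 9) - 283)/(S(-7, -11) + (-182 - 52)/((-2 + q(-4 - 1*6)*(-6)) - 162)) = (-1*9 - 283)/(-7 + (-182 - 52)/((-2 + 0*(-6)) - 162)) = (-9 - 283)/(-7 - 234/((-2 + 0) - 162)) = -292/(-7 - 234/(-2 - 162)) = -292/(-7 - 234/(-164)) = -292/(-7 - 234*(-1/164)) = -292/(-7 + 117/82) = -292/(-457/82) = -292*(-82/457) = 23944/457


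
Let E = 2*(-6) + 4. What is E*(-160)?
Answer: 1280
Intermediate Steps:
E = -8 (E = -12 + 4 = -8)
E*(-160) = -8*(-160) = 1280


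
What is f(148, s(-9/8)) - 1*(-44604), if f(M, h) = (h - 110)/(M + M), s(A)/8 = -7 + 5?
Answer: 6601329/148 ≈ 44604.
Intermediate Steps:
s(A) = -16 (s(A) = 8*(-7 + 5) = 8*(-2) = -16)
f(M, h) = (-110 + h)/(2*M) (f(M, h) = (-110 + h)/((2*M)) = (-110 + h)*(1/(2*M)) = (-110 + h)/(2*M))
f(148, s(-9/8)) - 1*(-44604) = (½)*(-110 - 16)/148 - 1*(-44604) = (½)*(1/148)*(-126) + 44604 = -63/148 + 44604 = 6601329/148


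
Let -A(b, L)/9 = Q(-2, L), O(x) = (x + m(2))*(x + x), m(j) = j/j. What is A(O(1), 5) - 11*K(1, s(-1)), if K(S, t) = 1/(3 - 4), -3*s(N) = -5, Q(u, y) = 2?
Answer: -7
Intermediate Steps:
m(j) = 1
O(x) = 2*x*(1 + x) (O(x) = (x + 1)*(x + x) = (1 + x)*(2*x) = 2*x*(1 + x))
s(N) = 5/3 (s(N) = -⅓*(-5) = 5/3)
K(S, t) = -1 (K(S, t) = 1/(-1) = -1)
A(b, L) = -18 (A(b, L) = -9*2 = -18)
A(O(1), 5) - 11*K(1, s(-1)) = -18 - 11*(-1) = -18 + 11 = -7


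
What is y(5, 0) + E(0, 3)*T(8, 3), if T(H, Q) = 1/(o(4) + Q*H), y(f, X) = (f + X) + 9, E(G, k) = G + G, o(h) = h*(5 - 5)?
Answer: 14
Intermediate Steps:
o(h) = 0 (o(h) = h*0 = 0)
E(G, k) = 2*G
y(f, X) = 9 + X + f (y(f, X) = (X + f) + 9 = 9 + X + f)
T(H, Q) = 1/(H*Q) (T(H, Q) = 1/(0 + Q*H) = 1/(0 + H*Q) = 1/(H*Q))
y(5, 0) + E(0, 3)*T(8, 3) = (9 + 0 + 5) + (2*0)*(1/(8*3)) = 14 + 0*((⅛)*(⅓)) = 14 + 0*(1/24) = 14 + 0 = 14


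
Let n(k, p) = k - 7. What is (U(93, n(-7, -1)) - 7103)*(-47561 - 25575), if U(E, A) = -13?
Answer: 520435776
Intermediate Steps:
n(k, p) = -7 + k
(U(93, n(-7, -1)) - 7103)*(-47561 - 25575) = (-13 - 7103)*(-47561 - 25575) = -7116*(-73136) = 520435776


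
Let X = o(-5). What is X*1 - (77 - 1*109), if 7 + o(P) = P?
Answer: 20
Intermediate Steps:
o(P) = -7 + P
X = -12 (X = -7 - 5 = -12)
X*1 - (77 - 1*109) = -12*1 - (77 - 1*109) = -12 - (77 - 109) = -12 - 1*(-32) = -12 + 32 = 20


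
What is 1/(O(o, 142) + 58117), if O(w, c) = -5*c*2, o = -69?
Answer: 1/56697 ≈ 1.7638e-5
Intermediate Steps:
O(w, c) = -10*c
1/(O(o, 142) + 58117) = 1/(-10*142 + 58117) = 1/(-1420 + 58117) = 1/56697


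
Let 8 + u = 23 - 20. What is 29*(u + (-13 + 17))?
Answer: -29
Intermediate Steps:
u = -5 (u = -8 + (23 - 20) = -8 + 3 = -5)
29*(u + (-13 + 17)) = 29*(-5 + (-13 + 17)) = 29*(-5 + 4) = 29*(-1) = -29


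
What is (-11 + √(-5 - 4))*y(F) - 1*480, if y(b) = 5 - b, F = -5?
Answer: -590 + 30*I ≈ -590.0 + 30.0*I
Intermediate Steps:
(-11 + √(-5 - 4))*y(F) - 1*480 = (-11 + √(-5 - 4))*(5 - 1*(-5)) - 1*480 = (-11 + √(-9))*(5 + 5) - 480 = (-11 + 3*I)*10 - 480 = (-110 + 30*I) - 480 = -590 + 30*I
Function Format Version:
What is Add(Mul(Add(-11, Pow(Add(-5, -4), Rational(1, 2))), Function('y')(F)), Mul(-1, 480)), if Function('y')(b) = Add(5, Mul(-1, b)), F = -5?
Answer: Add(-590, Mul(30, I)) ≈ Add(-590.00, Mul(30.000, I))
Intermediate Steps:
Add(Mul(Add(-11, Pow(Add(-5, -4), Rational(1, 2))), Function('y')(F)), Mul(-1, 480)) = Add(Mul(Add(-11, Pow(Add(-5, -4), Rational(1, 2))), Add(5, Mul(-1, -5))), Mul(-1, 480)) = Add(Mul(Add(-11, Pow(-9, Rational(1, 2))), Add(5, 5)), -480) = Add(Mul(Add(-11, Mul(3, I)), 10), -480) = Add(Add(-110, Mul(30, I)), -480) = Add(-590, Mul(30, I))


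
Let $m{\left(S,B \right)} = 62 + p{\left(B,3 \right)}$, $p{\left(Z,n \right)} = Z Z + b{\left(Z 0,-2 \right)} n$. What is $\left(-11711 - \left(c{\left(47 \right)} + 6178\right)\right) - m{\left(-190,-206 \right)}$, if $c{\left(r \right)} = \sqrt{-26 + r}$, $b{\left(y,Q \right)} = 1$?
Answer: $-60390 - \sqrt{21} \approx -60395.0$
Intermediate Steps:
$p{\left(Z,n \right)} = n + Z^{2}$ ($p{\left(Z,n \right)} = Z Z + 1 n = Z^{2} + n = n + Z^{2}$)
$m{\left(S,B \right)} = 65 + B^{2}$ ($m{\left(S,B \right)} = 62 + \left(3 + B^{2}\right) = 65 + B^{2}$)
$\left(-11711 - \left(c{\left(47 \right)} + 6178\right)\right) - m{\left(-190,-206 \right)} = \left(-11711 - \left(\sqrt{-26 + 47} + 6178\right)\right) - \left(65 + \left(-206\right)^{2}\right) = \left(-11711 - \left(\sqrt{21} + 6178\right)\right) - \left(65 + 42436\right) = \left(-11711 - \left(6178 + \sqrt{21}\right)\right) - 42501 = \left(-17889 - \sqrt{21}\right) - 42501 = -60390 - \sqrt{21}$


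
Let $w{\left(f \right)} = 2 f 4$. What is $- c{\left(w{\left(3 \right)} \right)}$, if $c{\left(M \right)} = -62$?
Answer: $62$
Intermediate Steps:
$w{\left(f \right)} = 8 f$
$- c{\left(w{\left(3 \right)} \right)} = \left(-1\right) \left(-62\right) = 62$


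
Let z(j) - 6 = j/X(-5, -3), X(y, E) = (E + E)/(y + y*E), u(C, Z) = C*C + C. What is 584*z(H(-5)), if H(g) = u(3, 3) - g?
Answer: -39128/3 ≈ -13043.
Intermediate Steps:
u(C, Z) = C + C² (u(C, Z) = C² + C = C + C²)
H(g) = 12 - g (H(g) = 3*(1 + 3) - g = 3*4 - g = 12 - g)
X(y, E) = 2*E/(y + E*y) (X(y, E) = (2*E)/(y + E*y) = 2*E/(y + E*y))
z(j) = 6 - 5*j/3 (z(j) = 6 + j/((2*(-3)/(-5*(1 - 3)))) = 6 + j/((2*(-3)*(-⅕)/(-2))) = 6 + j/((2*(-3)*(-⅕)*(-½))) = 6 + j/(-⅗) = 6 + j*(-5/3) = 6 - 5*j/3)
584*z(H(-5)) = 584*(6 - 5*(12 - 1*(-5))/3) = 584*(6 - 5*(12 + 5)/3) = 584*(6 - 5/3*17) = 584*(6 - 85/3) = 584*(-67/3) = -39128/3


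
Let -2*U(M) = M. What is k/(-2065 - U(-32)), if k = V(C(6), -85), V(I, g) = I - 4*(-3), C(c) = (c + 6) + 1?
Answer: -25/2081 ≈ -0.012013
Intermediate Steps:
C(c) = 7 + c (C(c) = (6 + c) + 1 = 7 + c)
U(M) = -M/2
V(I, g) = 12 + I (V(I, g) = I + 12 = 12 + I)
k = 25 (k = 12 + (7 + 6) = 12 + 13 = 25)
k/(-2065 - U(-32)) = 25/(-2065 - (-1)*(-32)/2) = 25/(-2065 - 1*16) = 25/(-2065 - 16) = 25/(-2081) = 25*(-1/2081) = -25/2081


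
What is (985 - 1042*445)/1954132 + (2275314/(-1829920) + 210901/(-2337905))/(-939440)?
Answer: -46491077196538861555703/196345936038681120275200 ≈ -0.23678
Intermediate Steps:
(985 - 1042*445)/1954132 + (2275314/(-1829920) + 210901/(-2337905))/(-939440) = (985 - 463690)*(1/1954132) + (2275314*(-1/1829920) + 210901*(-1/2337905))*(-1/939440) = -462705*1/1954132 + (-1137657/914960 - 210901/2337905)*(-1/939440) = -462705/1954132 - 570539993509/427817911760*(-1/939440) = -462705/1954132 + 570539993509/401909259023814400 = -46491077196538861555703/196345936038681120275200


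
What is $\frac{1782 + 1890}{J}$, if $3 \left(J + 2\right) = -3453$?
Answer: $- \frac{3672}{1153} \approx -3.1847$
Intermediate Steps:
$J = -1153$ ($J = -2 + \frac{1}{3} \left(-3453\right) = -2 - 1151 = -1153$)
$\frac{1782 + 1890}{J} = \frac{1782 + 1890}{-1153} = 3672 \left(- \frac{1}{1153}\right) = - \frac{3672}{1153}$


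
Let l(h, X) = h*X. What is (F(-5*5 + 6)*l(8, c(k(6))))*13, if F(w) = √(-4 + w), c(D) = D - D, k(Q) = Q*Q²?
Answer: 0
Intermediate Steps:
k(Q) = Q³
c(D) = 0
l(h, X) = X*h
(F(-5*5 + 6)*l(8, c(k(6))))*13 = (√(-4 + (-5*5 + 6))*(0*8))*13 = (√(-4 + (-25 + 6))*0)*13 = (√(-4 - 19)*0)*13 = (√(-23)*0)*13 = ((I*√23)*0)*13 = 0*13 = 0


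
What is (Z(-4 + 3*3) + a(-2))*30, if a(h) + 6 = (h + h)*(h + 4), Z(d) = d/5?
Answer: -390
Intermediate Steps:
Z(d) = d/5 (Z(d) = d*(⅕) = d/5)
a(h) = -6 + 2*h*(4 + h) (a(h) = -6 + (h + h)*(h + 4) = -6 + (2*h)*(4 + h) = -6 + 2*h*(4 + h))
(Z(-4 + 3*3) + a(-2))*30 = ((-4 + 3*3)/5 + (-6 + 2*(-2)² + 8*(-2)))*30 = ((-4 + 9)/5 + (-6 + 2*4 - 16))*30 = ((⅕)*5 + (-6 + 8 - 16))*30 = (1 - 14)*30 = -13*30 = -390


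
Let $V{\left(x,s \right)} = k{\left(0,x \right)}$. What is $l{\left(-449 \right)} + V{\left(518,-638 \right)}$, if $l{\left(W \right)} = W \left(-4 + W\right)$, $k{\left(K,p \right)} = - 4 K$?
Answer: $203397$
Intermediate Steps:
$V{\left(x,s \right)} = 0$ ($V{\left(x,s \right)} = \left(-4\right) 0 = 0$)
$l{\left(-449 \right)} + V{\left(518,-638 \right)} = - 449 \left(-4 - 449\right) + 0 = \left(-449\right) \left(-453\right) + 0 = 203397 + 0 = 203397$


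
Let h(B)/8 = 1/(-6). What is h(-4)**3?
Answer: -64/27 ≈ -2.3704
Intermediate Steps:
h(B) = -4/3 (h(B) = 8/(-6) = 8*(-1/6) = -4/3)
h(-4)**3 = (-4/3)**3 = -64/27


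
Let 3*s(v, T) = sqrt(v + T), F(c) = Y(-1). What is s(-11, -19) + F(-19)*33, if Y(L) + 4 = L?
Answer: -165 + I*sqrt(30)/3 ≈ -165.0 + 1.8257*I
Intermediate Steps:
Y(L) = -4 + L
F(c) = -5 (F(c) = -4 - 1 = -5)
s(v, T) = sqrt(T + v)/3 (s(v, T) = sqrt(v + T)/3 = sqrt(T + v)/3)
s(-11, -19) + F(-19)*33 = sqrt(-19 - 11)/3 - 5*33 = sqrt(-30)/3 - 165 = (I*sqrt(30))/3 - 165 = I*sqrt(30)/3 - 165 = -165 + I*sqrt(30)/3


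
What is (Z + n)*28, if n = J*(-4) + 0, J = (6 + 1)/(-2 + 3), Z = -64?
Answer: -2576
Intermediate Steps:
J = 7 (J = 7/1 = 7*1 = 7)
n = -28 (n = 7*(-4) + 0 = -28 + 0 = -28)
(Z + n)*28 = (-64 - 28)*28 = -92*28 = -2576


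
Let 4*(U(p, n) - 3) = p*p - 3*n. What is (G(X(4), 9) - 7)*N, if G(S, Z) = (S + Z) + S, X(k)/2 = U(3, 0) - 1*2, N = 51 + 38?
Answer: 1335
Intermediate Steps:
N = 89
U(p, n) = 3 - 3*n/4 + p**2/4 (U(p, n) = 3 + (p*p - 3*n)/4 = 3 + (p**2 - 3*n)/4 = 3 + (-3*n/4 + p**2/4) = 3 - 3*n/4 + p**2/4)
X(k) = 13/2 (X(k) = 2*((3 - 3/4*0 + (1/4)*3**2) - 1*2) = 2*((3 + 0 + (1/4)*9) - 2) = 2*((3 + 0 + 9/4) - 2) = 2*(21/4 - 2) = 2*(13/4) = 13/2)
G(S, Z) = Z + 2*S
(G(X(4), 9) - 7)*N = ((9 + 2*(13/2)) - 7)*89 = ((9 + 13) - 7)*89 = (22 - 7)*89 = 15*89 = 1335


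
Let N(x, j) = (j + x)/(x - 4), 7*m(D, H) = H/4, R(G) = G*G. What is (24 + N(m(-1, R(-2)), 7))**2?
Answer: 357604/729 ≈ 490.54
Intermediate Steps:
R(G) = G**2
m(D, H) = H/28 (m(D, H) = (H/4)/7 = H/28)
N(x, j) = (j + x)/(-4 + x)
(24 + N(m(-1, R(-2)), 7))**2 = (24 + (7 + (1/28)*(-2)**2)/(-4 + (1/28)*(-2)**2))**2 = (24 + (7 + (1/28)*4)/(-4 + (1/28)*4))**2 = (24 + (7 + 1/7)/(-4 + 1/7))**2 = (24 + (50/7)/(-27/7))**2 = (24 - 7/27*50/7)**2 = (24 - 50/27)**2 = (598/27)**2 = 357604/729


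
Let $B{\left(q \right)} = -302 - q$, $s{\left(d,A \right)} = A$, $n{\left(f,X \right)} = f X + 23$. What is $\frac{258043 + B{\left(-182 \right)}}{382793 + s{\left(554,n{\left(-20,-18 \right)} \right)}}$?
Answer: $\frac{257923}{383176} \approx 0.67312$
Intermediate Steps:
$n{\left(f,X \right)} = 23 + X f$ ($n{\left(f,X \right)} = X f + 23 = 23 + X f$)
$\frac{258043 + B{\left(-182 \right)}}{382793 + s{\left(554,n{\left(-20,-18 \right)} \right)}} = \frac{258043 - 120}{382793 + \left(23 - -360\right)} = \frac{258043 + \left(-302 + 182\right)}{382793 + \left(23 + 360\right)} = \frac{258043 - 120}{382793 + 383} = \frac{257923}{383176}$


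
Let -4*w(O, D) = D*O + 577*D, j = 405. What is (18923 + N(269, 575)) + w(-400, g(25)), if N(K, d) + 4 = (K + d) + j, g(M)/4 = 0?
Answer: 20168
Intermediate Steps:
g(M) = 0 (g(M) = 4*0 = 0)
N(K, d) = 401 + K + d (N(K, d) = -4 + ((K + d) + 405) = -4 + (405 + K + d) = 401 + K + d)
w(O, D) = -577*D/4 - D*O/4 (w(O, D) = -(D*O + 577*D)/4 = -(577*D + D*O)/4 = -577*D/4 - D*O/4)
(18923 + N(269, 575)) + w(-400, g(25)) = (18923 + (401 + 269 + 575)) - 1/4*0*(577 - 400) = (18923 + 1245) - 1/4*0*177 = 20168 + 0 = 20168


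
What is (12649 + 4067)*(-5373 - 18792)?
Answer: -403942140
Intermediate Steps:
(12649 + 4067)*(-5373 - 18792) = 16716*(-24165) = -403942140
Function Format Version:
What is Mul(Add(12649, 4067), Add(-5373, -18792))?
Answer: -403942140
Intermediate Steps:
Mul(Add(12649, 4067), Add(-5373, -18792)) = Mul(16716, -24165) = -403942140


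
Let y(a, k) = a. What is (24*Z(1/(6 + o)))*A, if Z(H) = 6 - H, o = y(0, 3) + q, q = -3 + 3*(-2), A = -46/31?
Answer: -6992/31 ≈ -225.55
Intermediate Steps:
A = -46/31 (A = -46*1/31 = -46/31 ≈ -1.4839)
q = -9 (q = -3 - 6 = -9)
o = -9 (o = 0 - 9 = -9)
(24*Z(1/(6 + o)))*A = (24*(6 - 1/(6 - 9)))*(-46/31) = (24*(6 - 1/(-3)))*(-46/31) = (24*(6 - 1*(-1/3)))*(-46/31) = (24*(6 + 1/3))*(-46/31) = (24*(19/3))*(-46/31) = 152*(-46/31) = -6992/31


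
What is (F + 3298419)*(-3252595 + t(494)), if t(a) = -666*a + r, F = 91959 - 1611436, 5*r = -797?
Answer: -31858702258064/5 ≈ -6.3717e+12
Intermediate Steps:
r = -797/5 (r = (1/5)*(-797) = -797/5 ≈ -159.40)
F = -1519477
t(a) = -797/5 - 666*a (t(a) = -666*a - 797/5 = -797/5 - 666*a)
(F + 3298419)*(-3252595 + t(494)) = (-1519477 + 3298419)*(-3252595 + (-797/5 - 666*494)) = 1778942*(-3252595 + (-797/5 - 329004)) = 1778942*(-3252595 - 1645817/5) = 1778942*(-17908792/5) = -31858702258064/5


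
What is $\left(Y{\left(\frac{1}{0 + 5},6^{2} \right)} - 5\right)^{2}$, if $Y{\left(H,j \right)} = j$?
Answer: $961$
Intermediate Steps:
$\left(Y{\left(\frac{1}{0 + 5},6^{2} \right)} - 5\right)^{2} = \left(6^{2} - 5\right)^{2} = \left(36 - 5\right)^{2} = 31^{2} = 961$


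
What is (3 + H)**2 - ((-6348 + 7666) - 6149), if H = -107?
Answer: 15647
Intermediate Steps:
(3 + H)**2 - ((-6348 + 7666) - 6149) = (3 - 107)**2 - ((-6348 + 7666) - 6149) = (-104)**2 - (1318 - 6149) = 10816 - 1*(-4831) = 10816 + 4831 = 15647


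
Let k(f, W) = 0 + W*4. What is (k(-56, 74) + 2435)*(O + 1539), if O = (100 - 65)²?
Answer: 7548484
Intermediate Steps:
k(f, W) = 4*W (k(f, W) = 0 + 4*W = 4*W)
O = 1225 (O = 35² = 1225)
(k(-56, 74) + 2435)*(O + 1539) = (4*74 + 2435)*(1225 + 1539) = (296 + 2435)*2764 = 2731*2764 = 7548484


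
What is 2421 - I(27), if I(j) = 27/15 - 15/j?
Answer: 108889/45 ≈ 2419.8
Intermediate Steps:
I(j) = 9/5 - 15/j (I(j) = 27*(1/15) - 15/j = 9/5 - 15/j)
2421 - I(27) = 2421 - (9/5 - 15/27) = 2421 - (9/5 - 15*1/27) = 2421 - (9/5 - 5/9) = 2421 - 1*56/45 = 2421 - 56/45 = 108889/45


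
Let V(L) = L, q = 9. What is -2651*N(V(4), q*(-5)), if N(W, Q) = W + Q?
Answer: 108691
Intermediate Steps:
N(W, Q) = Q + W
-2651*N(V(4), q*(-5)) = -2651*(9*(-5) + 4) = -2651*(-45 + 4) = -2651*(-41) = 108691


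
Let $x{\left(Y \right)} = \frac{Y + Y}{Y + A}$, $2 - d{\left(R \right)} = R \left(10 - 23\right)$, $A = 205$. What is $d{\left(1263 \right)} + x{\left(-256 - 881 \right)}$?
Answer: $\frac{7653323}{466} \approx 16423.0$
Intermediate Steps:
$d{\left(R \right)} = 2 + 13 R$ ($d{\left(R \right)} = 2 - R \left(10 - 23\right) = 2 - R \left(-13\right) = 2 - - 13 R = 2 + 13 R$)
$x{\left(Y \right)} = \frac{2 Y}{205 + Y}$ ($x{\left(Y \right)} = \frac{Y + Y}{Y + 205} = \frac{2 Y}{205 + Y}$)
$d{\left(1263 \right)} + x{\left(-256 - 881 \right)} = \left(2 + 13 \cdot 1263\right) + \frac{2 \left(-256 - 881\right)}{205 - 1137} = \left(2 + 16419\right) + \frac{2 \left(-256 - 881\right)}{205 - 1137} = 16421 + 2 \left(-1137\right) \frac{1}{205 - 1137} = 16421 + 2 \left(-1137\right) \frac{1}{-932} = 16421 + 2 \left(-1137\right) \left(- \frac{1}{932}\right) = 16421 + \frac{1137}{466} = \frac{7653323}{466}$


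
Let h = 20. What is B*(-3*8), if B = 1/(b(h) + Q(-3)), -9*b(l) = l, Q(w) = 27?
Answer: -216/223 ≈ -0.96861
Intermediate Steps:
b(l) = -l/9
B = 9/223 (B = 1/(-⅑*20 + 27) = 1/(-20/9 + 27) = 1/(223/9) = 9/223 ≈ 0.040359)
B*(-3*8) = 9*(-3*8)/223 = (9/223)*(-24) = -216/223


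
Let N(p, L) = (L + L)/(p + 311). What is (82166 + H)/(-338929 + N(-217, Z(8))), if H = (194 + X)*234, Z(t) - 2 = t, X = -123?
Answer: -4642660/15929653 ≈ -0.29145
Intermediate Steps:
Z(t) = 2 + t
N(p, L) = 2*L/(311 + p) (N(p, L) = (2*L)/(311 + p) = 2*L/(311 + p))
H = 16614 (H = (194 - 123)*234 = 71*234 = 16614)
(82166 + H)/(-338929 + N(-217, Z(8))) = (82166 + 16614)/(-338929 + 2*(2 + 8)/(311 - 217)) = 98780/(-338929 + 2*10/94) = 98780/(-338929 + 2*10*(1/94)) = 98780/(-338929 + 10/47) = 98780/(-15929653/47) = 98780*(-47/15929653) = -4642660/15929653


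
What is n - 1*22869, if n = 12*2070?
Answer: 1971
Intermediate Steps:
n = 24840
n - 1*22869 = 24840 - 1*22869 = 24840 - 22869 = 1971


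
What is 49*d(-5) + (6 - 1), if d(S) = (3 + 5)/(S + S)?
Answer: -171/5 ≈ -34.200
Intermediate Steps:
d(S) = 4/S (d(S) = 8/((2*S)) = 8*(1/(2*S)) = 4/S)
49*d(-5) + (6 - 1) = 49*(4/(-5)) + (6 - 1) = 49*(4*(-1/5)) + 5 = 49*(-4/5) + 5 = -196/5 + 5 = -171/5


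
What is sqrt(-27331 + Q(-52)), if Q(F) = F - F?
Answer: I*sqrt(27331) ≈ 165.32*I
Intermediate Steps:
Q(F) = 0
sqrt(-27331 + Q(-52)) = sqrt(-27331 + 0) = sqrt(-27331) = I*sqrt(27331)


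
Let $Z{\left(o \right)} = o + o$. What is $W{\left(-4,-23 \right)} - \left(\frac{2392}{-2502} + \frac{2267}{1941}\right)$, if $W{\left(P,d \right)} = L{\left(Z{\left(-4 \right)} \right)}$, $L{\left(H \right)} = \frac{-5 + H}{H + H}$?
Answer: $\frac{7777729}{12950352} \approx 0.60058$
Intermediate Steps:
$Z{\left(o \right)} = 2 o$
$L{\left(H \right)} = \frac{-5 + H}{2 H}$
$W{\left(P,d \right)} = \frac{13}{16}$ ($W{\left(P,d \right)} = \frac{-5 + 2 \left(-4\right)}{2 \cdot 2 \left(-4\right)} = \frac{-5 - 8}{2 \left(-8\right)} = \frac{1}{2} \left(- \frac{1}{8}\right) \left(-13\right) = \frac{13}{16}$)
$W{\left(-4,-23 \right)} - \left(\frac{2392}{-2502} + \frac{2267}{1941}\right) = \frac{13}{16} - \left(\frac{2392}{-2502} + \frac{2267}{1941}\right) = \frac{13}{16} - \left(2392 \left(- \frac{1}{2502}\right) + 2267 \cdot \frac{1}{1941}\right) = \frac{13}{16} - \left(- \frac{1196}{1251} + \frac{2267}{1941}\right) = \frac{13}{16} - \frac{171527}{809397} = \frac{7777729}{12950352}$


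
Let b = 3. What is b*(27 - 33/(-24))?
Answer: 681/8 ≈ 85.125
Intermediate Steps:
b*(27 - 33/(-24)) = 3*(27 - 33/(-24)) = 3*(27 - 33*(-1/24)) = 3*(27 + 11/8) = 3*(227/8) = 681/8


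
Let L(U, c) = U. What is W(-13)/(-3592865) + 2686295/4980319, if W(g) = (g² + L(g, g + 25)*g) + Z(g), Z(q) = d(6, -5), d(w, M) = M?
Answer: 9649836838948/17893613823935 ≈ 0.53929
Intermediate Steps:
Z(q) = -5
W(g) = -5 + 2*g² (W(g) = (g² + g*g) - 5 = (g² + g²) - 5 = 2*g² - 5 = -5 + 2*g²)
W(-13)/(-3592865) + 2686295/4980319 = (-5 + 2*(-13)²)/(-3592865) + 2686295/4980319 = (-5 + 2*169)*(-1/3592865) + 2686295*(1/4980319) = (-5 + 338)*(-1/3592865) + 2686295/4980319 = 333*(-1/3592865) + 2686295/4980319 = -333/3592865 + 2686295/4980319 = 9649836838948/17893613823935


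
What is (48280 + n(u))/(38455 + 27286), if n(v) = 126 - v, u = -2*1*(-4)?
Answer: 48398/65741 ≈ 0.73619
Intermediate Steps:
u = 8 (u = -2*(-4) = 8)
(48280 + n(u))/(38455 + 27286) = (48280 + (126 - 1*8))/(38455 + 27286) = (48280 + (126 - 8))/65741 = (48280 + 118)*(1/65741) = 48398*(1/65741) = 48398/65741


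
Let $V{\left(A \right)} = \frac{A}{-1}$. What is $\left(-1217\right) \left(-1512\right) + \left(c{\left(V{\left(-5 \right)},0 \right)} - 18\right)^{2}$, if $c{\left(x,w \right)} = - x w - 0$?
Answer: $1840428$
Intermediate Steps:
$V{\left(A \right)} = - A$ ($V{\left(A \right)} = A \left(-1\right) = - A$)
$c{\left(x,w \right)} = - w x$ ($c{\left(x,w \right)} = - w x + 0 = - w x$)
$\left(-1217\right) \left(-1512\right) + \left(c{\left(V{\left(-5 \right)},0 \right)} - 18\right)^{2} = \left(-1217\right) \left(-1512\right) + \left(\left(-1\right) 0 \left(\left(-1\right) \left(-5\right)\right) - 18\right)^{2} = 1840104 + \left(\left(-1\right) 0 \cdot 5 - 18\right)^{2} = 1840104 + \left(0 - 18\right)^{2} = 1840104 + \left(-18\right)^{2} = 1840104 + 324 = 1840428$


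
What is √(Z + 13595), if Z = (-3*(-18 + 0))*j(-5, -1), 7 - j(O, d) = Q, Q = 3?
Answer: √13811 ≈ 117.52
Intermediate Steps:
j(O, d) = 4 (j(O, d) = 7 - 1*3 = 7 - 3 = 4)
Z = 216 (Z = -3*(-18 + 0)*4 = -3*(-18)*4 = 54*4 = 216)
√(Z + 13595) = √(216 + 13595) = √13811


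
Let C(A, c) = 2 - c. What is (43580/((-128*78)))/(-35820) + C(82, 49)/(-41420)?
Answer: 232669337/185161317120 ≈ 0.0012566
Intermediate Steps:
(43580/((-128*78)))/(-35820) + C(82, 49)/(-41420) = (43580/((-128*78)))/(-35820) + (2 - 1*49)/(-41420) = (43580/(-9984))*(-1/35820) + (2 - 49)*(-1/41420) = (43580*(-1/9984))*(-1/35820) - 47*(-1/41420) = -10895/2496*(-1/35820) + 47/41420 = 2179/17881344 + 47/41420 = 232669337/185161317120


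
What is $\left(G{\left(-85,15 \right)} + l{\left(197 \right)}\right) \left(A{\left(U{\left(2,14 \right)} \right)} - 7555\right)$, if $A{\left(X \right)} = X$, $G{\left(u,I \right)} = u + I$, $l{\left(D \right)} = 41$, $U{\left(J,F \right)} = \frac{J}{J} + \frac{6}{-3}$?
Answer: $219124$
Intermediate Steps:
$U{\left(J,F \right)} = -1$ ($U{\left(J,F \right)} = 1 + 6 \left(- \frac{1}{3}\right) = 1 - 2 = -1$)
$G{\left(u,I \right)} = I + u$
$\left(G{\left(-85,15 \right)} + l{\left(197 \right)}\right) \left(A{\left(U{\left(2,14 \right)} \right)} - 7555\right) = \left(\left(15 - 85\right) + 41\right) \left(-1 - 7555\right) = \left(-70 + 41\right) \left(-7556\right) = \left(-29\right) \left(-7556\right) = 219124$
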